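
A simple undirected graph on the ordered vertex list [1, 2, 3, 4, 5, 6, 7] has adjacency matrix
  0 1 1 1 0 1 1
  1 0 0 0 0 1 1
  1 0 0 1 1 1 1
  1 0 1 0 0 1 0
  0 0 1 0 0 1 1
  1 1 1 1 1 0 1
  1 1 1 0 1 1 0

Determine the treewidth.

A width-3 tree decomposition is:
Bags: B1 = {1, 3, 4, 6}  B2 = {1, 3, 6, 7}  B3 = {1, 2, 6, 7}  B4 = {3, 5, 6, 7}
Tree: B1–B2, B2–B3, B2–B4
Every bag has size at most 4, so the width is 4 − 1 = 3 and tw(G) ≤ 3. For the lower bound, the 4 vertices {1, 2, 6, 7} are pairwise adjacent, and any tree decomposition puts a clique entirely inside one bag — forcing width ≥ 3. The upper and lower bounds meet at 3, so that is the treewidth.

3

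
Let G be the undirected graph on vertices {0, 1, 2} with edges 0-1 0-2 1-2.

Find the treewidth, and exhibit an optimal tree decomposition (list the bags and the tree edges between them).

A single bag containing all 3 vertices is trivially a valid decomposition of width 2. Conversely, {0, 1, 2} is a clique of size 3, and the vertices of any clique must share a bag in every tree decomposition; so some bag has ≥ 3 vertices and tw(G) ≥ 2. Therefore the treewidth is 2.

Treewidth 2.
One optimal decomposition is:
Bags: B1 = {0, 1, 2}
Tree: (single bag)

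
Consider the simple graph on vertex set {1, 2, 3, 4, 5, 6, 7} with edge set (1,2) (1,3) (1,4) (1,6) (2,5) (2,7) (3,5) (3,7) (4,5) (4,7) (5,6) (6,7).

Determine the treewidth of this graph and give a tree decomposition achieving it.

Each bag holds 4 vertices, so the decomposition has width 3, which upper-bounds the treewidth. For the lower bound: the 4 vertex sets {4,7}, {1,3}, {5}, {2} are disjoint, each induces a connected subgraph, and every pair is joined by at least one edge of G. Contracting each set to a single vertex therefore yields K_{4} as a minor, and since treewidth is minor-monotone, tw(G) ≥ tw(K_{4}) = 3. Hence tw(G) = 3 exactly.

Treewidth 3.
Bags: B1 = {1, 4, 5, 7}  B2 = {1, 3, 5, 7}  B3 = {1, 2, 5, 7}  B4 = {1, 5, 6, 7}
Tree: B1–B2, B2–B3, B3–B4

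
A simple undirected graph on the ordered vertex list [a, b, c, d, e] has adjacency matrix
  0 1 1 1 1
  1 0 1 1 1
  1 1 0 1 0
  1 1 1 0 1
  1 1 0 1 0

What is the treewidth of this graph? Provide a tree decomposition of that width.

The largest bag has 4 vertices, giving width 3; this decomposition certifies tw(G) ≤ 3. On the other hand G contains the 4-clique {a, b, d, e}. A clique must lie in a single bag of any decomposition, so no decomposition can have width below 3. Combining the bounds, tw(G) = 3.

Treewidth 3.
One such decomposition:
Bags: B1 = {a, b, c, d}  B2 = {a, b, d, e}
Tree: B1–B2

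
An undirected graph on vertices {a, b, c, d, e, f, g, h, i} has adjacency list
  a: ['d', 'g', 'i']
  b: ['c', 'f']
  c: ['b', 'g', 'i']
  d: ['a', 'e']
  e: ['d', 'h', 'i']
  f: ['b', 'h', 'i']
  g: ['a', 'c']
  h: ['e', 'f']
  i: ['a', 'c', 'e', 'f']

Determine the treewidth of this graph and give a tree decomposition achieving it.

The largest bag has 4 vertices, giving width 3; this decomposition certifies tw(G) ≤ 3. For the lower bound: the 4 vertex sets {b,c,g}, {a}, {i}, {d,e,f,h} are disjoint, each induces a connected subgraph, and every pair is joined by at least one edge of G. Contracting each set to a single vertex therefore yields K_{4} as a minor, and since treewidth is minor-monotone, tw(G) ≥ tw(K_{4}) = 3. Hence tw(G) = 3 exactly.

Treewidth 3.
One optimal decomposition is:
Bags: B1 = {a, b, c, g}  B2 = {a, b, c, i}  B3 = {a, b, f, i}  B4 = {a, d, f, i}  B5 = {d, e, f, i}  B6 = {d, e, f, h}
Tree: B1–B2, B2–B3, B3–B4, B4–B5, B5–B6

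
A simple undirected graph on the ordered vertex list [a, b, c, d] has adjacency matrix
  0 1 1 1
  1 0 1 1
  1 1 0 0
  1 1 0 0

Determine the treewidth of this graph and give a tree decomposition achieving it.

Treewidth 2.
One optimal decomposition is:
Bags: B1 = {a, b, d}  B2 = {a, b, c}
Tree: B1–B2

The largest bag has 3 vertices, giving width 2; this decomposition certifies tw(G) ≤ 2. Conversely, {a, b, d} is a clique of size 3, and the vertices of any clique must share a bag in every tree decomposition; so some bag has ≥ 3 vertices and tw(G) ≥ 2. Combining the bounds, tw(G) = 2.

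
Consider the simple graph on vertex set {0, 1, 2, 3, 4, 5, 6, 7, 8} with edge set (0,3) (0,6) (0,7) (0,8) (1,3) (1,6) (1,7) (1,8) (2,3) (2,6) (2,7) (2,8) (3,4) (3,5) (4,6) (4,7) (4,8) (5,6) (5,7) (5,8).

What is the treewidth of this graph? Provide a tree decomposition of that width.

Each bag holds 5 vertices, so the decomposition has width 4, which upper-bounds the treewidth. For the lower bound: the 5 vertex sets {2,8}, {1,7}, {3,5}, {6}, {0} are disjoint, each induces a connected subgraph, and every pair is joined by at least one edge of G. Contracting each set to a single vertex therefore yields K_{5} as a minor, and since treewidth is minor-monotone, tw(G) ≥ tw(K_{5}) = 4. Combining the bounds, tw(G) = 4.

Treewidth 4.
One optimal decomposition is:
Bags: B1 = {2, 3, 6, 7, 8}  B2 = {1, 3, 6, 7, 8}  B3 = {3, 5, 6, 7, 8}  B4 = {0, 3, 6, 7, 8}  B5 = {3, 4, 6, 7, 8}
Tree: B1–B2, B2–B3, B3–B4, B4–B5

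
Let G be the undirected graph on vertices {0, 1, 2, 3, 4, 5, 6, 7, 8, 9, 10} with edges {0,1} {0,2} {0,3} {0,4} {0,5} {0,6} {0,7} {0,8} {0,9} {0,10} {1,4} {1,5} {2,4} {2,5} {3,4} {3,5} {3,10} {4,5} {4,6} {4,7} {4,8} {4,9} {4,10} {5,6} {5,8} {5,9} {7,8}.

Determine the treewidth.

A width-3 tree decomposition is:
Bags: B1 = {0, 3, 4, 5}  B2 = {0, 1, 4, 5}  B3 = {0, 2, 4, 5}  B4 = {0, 4, 5, 6}  B5 = {0, 3, 4, 10}  B6 = {0, 4, 5, 9}  B7 = {0, 4, 5, 8}  B8 = {0, 4, 7, 8}
Tree: B1–B2, B2–B3, B1–B4, B1–B5, B4–B6, B4–B7, B7–B8
Each bag holds 4 vertices, so the decomposition has width 3, which upper-bounds the treewidth. On the other hand G contains the 4-clique {0, 3, 4, 10}. A clique must lie in a single bag of any decomposition, so no decomposition can have width below 3. Combining the bounds, tw(G) = 3.

3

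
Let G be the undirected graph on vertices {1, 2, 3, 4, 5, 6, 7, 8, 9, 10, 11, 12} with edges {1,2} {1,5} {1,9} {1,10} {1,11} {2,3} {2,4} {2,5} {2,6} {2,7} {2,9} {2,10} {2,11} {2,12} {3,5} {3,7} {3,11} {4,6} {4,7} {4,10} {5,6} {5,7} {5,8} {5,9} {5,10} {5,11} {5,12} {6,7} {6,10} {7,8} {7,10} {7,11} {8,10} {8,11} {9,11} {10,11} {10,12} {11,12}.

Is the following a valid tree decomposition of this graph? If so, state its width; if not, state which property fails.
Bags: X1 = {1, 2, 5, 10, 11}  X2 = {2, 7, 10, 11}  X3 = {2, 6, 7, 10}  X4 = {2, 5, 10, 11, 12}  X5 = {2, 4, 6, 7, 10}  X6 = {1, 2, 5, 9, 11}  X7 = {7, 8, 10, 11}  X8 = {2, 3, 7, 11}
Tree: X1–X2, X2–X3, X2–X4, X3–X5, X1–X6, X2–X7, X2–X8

No — edge (5,7) lies in no bag.

A tree decomposition must satisfy three properties: every vertex lies in some bag; for every edge, both endpoints lie together in some bag; and for every vertex, the bags containing it form a connected subtree. Here edge (5,7) lies in no bag, so the decomposition is invalid.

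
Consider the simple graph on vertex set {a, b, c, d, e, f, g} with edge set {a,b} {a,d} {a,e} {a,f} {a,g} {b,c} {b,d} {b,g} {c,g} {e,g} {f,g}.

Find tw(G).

2

A width-2 tree decomposition is:
Bags: B1 = {a, e, g}  B2 = {a, b, g}  B3 = {b, c, g}  B4 = {a, f, g}  B5 = {a, b, d}
Tree: B1–B2, B2–B3, B2–B4, B2–B5
Every bag has size at most 3, so the width is 3 − 1 = 2 and tw(G) ≤ 2. On the other hand G contains the 3-clique {b, c, g}. A clique must lie in a single bag of any decomposition, so no decomposition can have width below 2. Combining the bounds, tw(G) = 2.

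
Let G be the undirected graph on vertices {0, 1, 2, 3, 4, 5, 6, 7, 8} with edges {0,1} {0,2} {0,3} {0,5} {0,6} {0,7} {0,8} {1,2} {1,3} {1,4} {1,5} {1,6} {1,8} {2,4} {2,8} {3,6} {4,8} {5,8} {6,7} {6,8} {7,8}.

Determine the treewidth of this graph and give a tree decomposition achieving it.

Every bag has size at most 4, so the width is 4 − 1 = 3 and tw(G) ≤ 3. On the other hand G contains the 4-clique {0, 1, 2, 8}. A clique must lie in a single bag of any decomposition, so no decomposition can have width below 3. Combining the bounds, tw(G) = 3.

Treewidth 3.
Bags: B1 = {0, 1, 6, 8}  B2 = {0, 6, 7, 8}  B3 = {0, 1, 3, 6}  B4 = {0, 1, 2, 8}  B5 = {1, 2, 4, 8}  B6 = {0, 1, 5, 8}
Tree: B1–B2, B1–B3, B1–B4, B4–B5, B4–B6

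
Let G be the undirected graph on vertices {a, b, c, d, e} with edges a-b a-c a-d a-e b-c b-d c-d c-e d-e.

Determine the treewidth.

3

A width-3 tree decomposition is:
Bags: B1 = {a, b, c, d}  B2 = {a, c, d, e}
Tree: B1–B2
Each bag holds 4 vertices, so the decomposition has width 3, which upper-bounds the treewidth. For the lower bound, the 4 vertices {a, c, d, e} are pairwise adjacent, and any tree decomposition puts a clique entirely inside one bag — forcing width ≥ 3. Hence tw(G) = 3 exactly.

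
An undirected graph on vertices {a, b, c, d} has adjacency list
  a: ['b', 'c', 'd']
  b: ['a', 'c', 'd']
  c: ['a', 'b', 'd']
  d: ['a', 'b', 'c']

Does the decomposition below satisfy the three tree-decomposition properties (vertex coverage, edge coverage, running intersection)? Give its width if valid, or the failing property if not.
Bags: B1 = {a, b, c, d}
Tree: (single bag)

Vertex coverage: the bags together contain {a, b, c, d}, the full vertex set. Edge coverage: each edge of G has both endpoints in at least one bag. Running intersection: for every vertex, the bags containing it form a connected subtree. All three properties hold, so this is a valid tree decomposition of width max|bag| − 1 = 3, and hence tw(G) ≤ 3.

Yes; width 3.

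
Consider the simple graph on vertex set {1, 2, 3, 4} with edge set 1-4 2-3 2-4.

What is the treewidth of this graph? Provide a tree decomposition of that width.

Treewidth 1.
One such decomposition:
Bags: B1 = {2, 3}  B2 = {2, 4}  B3 = {1, 4}
Tree: B1–B2, B2–B3

Every bag has size at most 2, so the width is 2 − 1 = 1 and tw(G) ≤ 1. Any graph with an edge has treewidth ≥ 1, and G has the edge 3–2. Combining the bounds, tw(G) = 1.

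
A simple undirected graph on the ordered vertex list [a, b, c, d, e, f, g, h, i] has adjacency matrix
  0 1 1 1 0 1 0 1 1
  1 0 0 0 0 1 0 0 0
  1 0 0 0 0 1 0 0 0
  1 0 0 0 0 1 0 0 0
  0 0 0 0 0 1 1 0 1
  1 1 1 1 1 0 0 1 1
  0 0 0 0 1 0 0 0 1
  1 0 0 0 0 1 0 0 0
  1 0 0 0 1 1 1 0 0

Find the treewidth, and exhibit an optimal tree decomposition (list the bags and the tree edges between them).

Treewidth 2.
One optimal decomposition is:
Bags: B1 = {e, f, i}  B2 = {a, f, i}  B3 = {a, c, f}  B4 = {a, f, h}  B5 = {e, g, i}  B6 = {a, b, f}  B7 = {a, d, f}
Tree: B1–B2, B2–B3, B3–B4, B1–B5, B3–B6, B4–B7

Every bag has size at most 3, so the width is 3 − 1 = 2 and tw(G) ≤ 2. Conversely, {e, g, i} is a clique of size 3, and the vertices of any clique must share a bag in every tree decomposition; so some bag has ≥ 3 vertices and tw(G) ≥ 2. Hence tw(G) = 2 exactly.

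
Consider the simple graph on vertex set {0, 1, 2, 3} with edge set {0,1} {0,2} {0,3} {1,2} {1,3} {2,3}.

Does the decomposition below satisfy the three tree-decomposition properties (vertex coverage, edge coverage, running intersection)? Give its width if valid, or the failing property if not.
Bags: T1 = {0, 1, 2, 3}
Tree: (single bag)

Checking the three conditions: (i) the bags cover all of {0, 1, 2, 3}; (ii) for each edge, some bag contains both endpoints; (iii) the bags containing any fixed vertex form a subtree. All hold, so the decomposition is valid with width 4 − 1 = 3.

Yes; width 3.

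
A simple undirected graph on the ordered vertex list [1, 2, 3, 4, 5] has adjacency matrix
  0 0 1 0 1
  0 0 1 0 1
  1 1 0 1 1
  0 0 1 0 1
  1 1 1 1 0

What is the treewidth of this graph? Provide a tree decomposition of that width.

Treewidth 2.
Bags: B1 = {2, 3, 5}  B2 = {1, 3, 5}  B3 = {3, 4, 5}
Tree: B1–B2, B2–B3

Every bag has size at most 3, so the width is 3 − 1 = 2 and tw(G) ≤ 2. For the lower bound, the 3 vertices {1, 3, 5} are pairwise adjacent, and any tree decomposition puts a clique entirely inside one bag — forcing width ≥ 2. Combining the bounds, tw(G) = 2.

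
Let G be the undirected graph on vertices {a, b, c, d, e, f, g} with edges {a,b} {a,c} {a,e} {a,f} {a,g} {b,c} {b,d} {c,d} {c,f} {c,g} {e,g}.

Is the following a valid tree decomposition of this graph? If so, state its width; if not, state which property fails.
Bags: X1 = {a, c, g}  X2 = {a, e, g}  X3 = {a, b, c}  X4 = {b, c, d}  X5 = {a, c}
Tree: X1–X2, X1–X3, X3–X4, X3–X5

A tree decomposition must satisfy three properties: every vertex lies in some bag; for every edge, both endpoints lie together in some bag; and for every vertex, the bags containing it form a connected subtree. Here vertex f appears in no bag, so the decomposition is invalid.

No — vertex f appears in no bag.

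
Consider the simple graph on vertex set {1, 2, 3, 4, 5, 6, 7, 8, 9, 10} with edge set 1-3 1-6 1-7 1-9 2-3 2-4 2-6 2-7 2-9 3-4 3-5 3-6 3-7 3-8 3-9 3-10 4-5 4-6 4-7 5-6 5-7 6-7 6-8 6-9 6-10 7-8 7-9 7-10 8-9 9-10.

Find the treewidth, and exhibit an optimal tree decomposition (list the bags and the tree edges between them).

Every bag has size at most 5, so the width is 5 − 1 = 4 and tw(G) ≤ 4. Conversely, {3, 6, 7, 8, 9} is a clique of size 5, and the vertices of any clique must share a bag in every tree decomposition; so some bag has ≥ 5 vertices and tw(G) ≥ 4. Hence tw(G) = 4 exactly.

Treewidth 4.
One such decomposition:
Bags: B1 = {2, 3, 4, 6, 7}  B2 = {2, 3, 6, 7, 9}  B3 = {3, 6, 7, 8, 9}  B4 = {3, 6, 7, 9, 10}  B5 = {1, 3, 6, 7, 9}  B6 = {3, 4, 5, 6, 7}
Tree: B1–B2, B2–B3, B2–B4, B2–B5, B1–B6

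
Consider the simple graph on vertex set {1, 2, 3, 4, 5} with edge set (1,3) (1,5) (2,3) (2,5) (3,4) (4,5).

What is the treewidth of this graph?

2

A width-2 tree decomposition is:
Bags: B1 = {2, 3, 5}  B2 = {3, 4, 5}  B3 = {1, 3, 5}
Tree: B1–B2, B2–B3
The largest bag has 3 vertices, giving width 2; this decomposition certifies tw(G) ≤ 2. The edges 3–2–5–4–3 form a cycle, so G is not a tree and its treewidth is at least 2. Combining the bounds, tw(G) = 2.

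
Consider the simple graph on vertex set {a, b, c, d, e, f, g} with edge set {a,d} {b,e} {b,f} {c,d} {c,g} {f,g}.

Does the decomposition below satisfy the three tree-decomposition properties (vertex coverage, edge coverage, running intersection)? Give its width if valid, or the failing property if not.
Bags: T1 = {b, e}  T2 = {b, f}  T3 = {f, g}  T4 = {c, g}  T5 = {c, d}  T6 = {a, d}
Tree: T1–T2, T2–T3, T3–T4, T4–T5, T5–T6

Yes; width 1.

Checking the three conditions: (i) the bags cover all of {a, b, c, d, e, f, g}; (ii) for each edge, some bag contains both endpoints; (iii) the bags containing any fixed vertex form a subtree. All hold, so the decomposition is valid with width 2 − 1 = 1.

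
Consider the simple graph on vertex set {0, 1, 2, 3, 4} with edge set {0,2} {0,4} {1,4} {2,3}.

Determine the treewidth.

1

A width-1 tree decomposition is:
Bags: B1 = {1, 4}  B2 = {0, 4}  B3 = {0, 2}  B4 = {2, 3}
Tree: B1–B2, B2–B3, B3–B4
Each bag holds 2 vertices, so the decomposition has width 1, which upper-bounds the treewidth. Since G has at least one edge (e.g. 1–4), it is not an edgeless graph, so tw(G) ≥ 1. The upper and lower bounds meet at 1, so that is the treewidth.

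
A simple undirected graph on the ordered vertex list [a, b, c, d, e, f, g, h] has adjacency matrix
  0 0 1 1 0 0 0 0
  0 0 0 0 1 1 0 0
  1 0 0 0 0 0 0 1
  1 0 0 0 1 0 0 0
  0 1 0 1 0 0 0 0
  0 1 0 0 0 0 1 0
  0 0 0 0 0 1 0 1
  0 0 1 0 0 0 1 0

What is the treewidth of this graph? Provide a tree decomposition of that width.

The largest bag has 3 vertices, giving width 2; this decomposition certifies tw(G) ≤ 2. Since d–e–b–f–g–h–c–a–d is a cycle in G, G is not acyclic. Forests are exactly the graphs of treewidth ≤ 1, so tw(G) ≥ 2. Combining the bounds, tw(G) = 2.

Treewidth 2.
Bags: B1 = {b, d, e}  B2 = {b, d, f}  B3 = {d, f, g}  B4 = {d, g, h}  B5 = {c, d, h}  B6 = {a, c, d}
Tree: B1–B2, B2–B3, B3–B4, B4–B5, B5–B6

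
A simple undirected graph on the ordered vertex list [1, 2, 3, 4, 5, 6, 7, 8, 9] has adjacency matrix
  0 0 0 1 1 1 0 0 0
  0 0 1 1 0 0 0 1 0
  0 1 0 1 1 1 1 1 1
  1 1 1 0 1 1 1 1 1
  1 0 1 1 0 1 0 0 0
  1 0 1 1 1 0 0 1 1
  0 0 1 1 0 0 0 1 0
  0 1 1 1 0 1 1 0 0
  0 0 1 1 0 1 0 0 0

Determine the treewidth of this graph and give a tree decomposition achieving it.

Every bag has size at most 4, so the width is 4 − 1 = 3 and tw(G) ≤ 3. On the other hand G contains the 4-clique {1, 4, 5, 6}. A clique must lie in a single bag of any decomposition, so no decomposition can have width below 3. Hence tw(G) = 3 exactly.

Treewidth 3.
Bags: B1 = {3, 4, 6, 9}  B2 = {3, 4, 6, 8}  B3 = {3, 4, 5, 6}  B4 = {2, 3, 4, 8}  B5 = {1, 4, 5, 6}  B6 = {3, 4, 7, 8}
Tree: B1–B2, B1–B3, B2–B4, B3–B5, B2–B6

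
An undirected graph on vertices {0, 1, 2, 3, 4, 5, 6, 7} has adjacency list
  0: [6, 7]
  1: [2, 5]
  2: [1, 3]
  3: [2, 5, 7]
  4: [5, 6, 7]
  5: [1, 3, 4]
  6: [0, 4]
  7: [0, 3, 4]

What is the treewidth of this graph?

2

A width-2 tree decomposition is:
Bags: B1 = {1, 2, 5}  B2 = {2, 3, 5}  B3 = {3, 4, 5}  B4 = {3, 4, 7}  B5 = {4, 6, 7}  B6 = {0, 6, 7}
Tree: B1–B2, B2–B3, B3–B4, B4–B5, B5–B6
The largest bag has 3 vertices, giving width 2; this decomposition certifies tw(G) ≤ 2. The edges 1–2–3–5–1 form a cycle, so G is not a tree and its treewidth is at least 2. Hence tw(G) = 2 exactly.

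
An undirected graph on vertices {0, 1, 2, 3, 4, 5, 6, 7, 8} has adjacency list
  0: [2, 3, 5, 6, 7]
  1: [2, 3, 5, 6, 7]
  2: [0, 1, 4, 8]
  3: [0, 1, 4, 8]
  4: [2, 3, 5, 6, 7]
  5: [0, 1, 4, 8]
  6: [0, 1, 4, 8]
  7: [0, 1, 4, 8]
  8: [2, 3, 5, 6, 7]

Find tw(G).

A width-4 tree decomposition is:
Bags: B1 = {0, 1, 4, 5, 8}  B2 = {0, 1, 3, 4, 8}  B3 = {0, 1, 4, 6, 8}  B4 = {0, 1, 2, 4, 8}  B5 = {0, 1, 4, 7, 8}
Tree: B1–B2, B2–B3, B3–B4, B4–B5
Every bag has size at most 5, so the width is 5 − 1 = 4 and tw(G) ≤ 4. For the lower bound: the 5 vertex sets {4,5}, {0,3}, {6,8}, {1}, {2} are disjoint, each induces a connected subgraph, and every pair is joined by at least one edge of G. Contracting each set to a single vertex therefore yields K_{5} as a minor, and since treewidth is minor-monotone, tw(G) ≥ tw(K_{5}) = 4. Combining the bounds, tw(G) = 4.

4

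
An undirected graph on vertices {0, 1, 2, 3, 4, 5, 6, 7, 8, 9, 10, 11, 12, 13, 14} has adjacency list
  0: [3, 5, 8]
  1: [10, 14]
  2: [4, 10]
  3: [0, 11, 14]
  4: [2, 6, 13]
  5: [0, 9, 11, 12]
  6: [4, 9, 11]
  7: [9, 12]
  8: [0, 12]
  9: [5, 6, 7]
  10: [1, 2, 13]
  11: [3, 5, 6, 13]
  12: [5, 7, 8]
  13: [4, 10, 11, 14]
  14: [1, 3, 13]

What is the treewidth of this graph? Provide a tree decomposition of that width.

Treewidth 3.
One optimal decomposition is:
Bags: B1 = {0, 7, 8, 12}  B2 = {0, 5, 7, 12}  B3 = {0, 5, 7, 9}  B4 = {0, 3, 5, 9}  B5 = {3, 5, 9, 11}  B6 = {3, 6, 9, 11}  B7 = {3, 6, 11, 14}  B8 = {6, 11, 13, 14}  B9 = {4, 6, 13, 14}  B10 = {1, 4, 13, 14}  B11 = {1, 4, 10, 13}  B12 = {1, 2, 4, 10}
Tree: B1–B2, B2–B3, B3–B4, B4–B5, B5–B6, B6–B7, B7–B8, B8–B9, B9–B10, B10–B11, B11–B12

The largest bag has 4 vertices, giving width 3; this decomposition certifies tw(G) ≤ 3. For the lower bound: the 4 vertex sets {7,8,12}, {0}, {5}, {3,6,9,11} are disjoint, each induces a connected subgraph, and every pair is joined by at least one edge of G. Contracting each set to a single vertex therefore yields K_{4} as a minor, and since treewidth is minor-monotone, tw(G) ≥ tw(K_{4}) = 3. Hence tw(G) = 3 exactly.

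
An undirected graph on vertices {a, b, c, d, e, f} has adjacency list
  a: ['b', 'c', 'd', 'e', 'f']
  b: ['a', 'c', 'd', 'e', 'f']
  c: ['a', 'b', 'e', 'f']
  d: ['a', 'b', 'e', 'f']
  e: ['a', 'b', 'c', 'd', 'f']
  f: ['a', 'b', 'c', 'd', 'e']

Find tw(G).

A width-4 tree decomposition is:
Bags: B1 = {a, b, c, e, f}  B2 = {a, b, d, e, f}
Tree: B1–B2
Each bag holds 5 vertices, so the decomposition has width 4, which upper-bounds the treewidth. Conversely, {a, b, d, e, f} is a clique of size 5, and the vertices of any clique must share a bag in every tree decomposition; so some bag has ≥ 5 vertices and tw(G) ≥ 4. Hence tw(G) = 4 exactly.

4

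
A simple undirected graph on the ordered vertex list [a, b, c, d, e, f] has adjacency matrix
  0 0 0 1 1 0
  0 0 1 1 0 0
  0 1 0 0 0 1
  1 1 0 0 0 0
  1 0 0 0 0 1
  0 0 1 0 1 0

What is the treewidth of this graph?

A width-2 tree decomposition is:
Bags: B1 = {b, c, f}  B2 = {b, d, f}  B3 = {a, d, f}  B4 = {a, e, f}
Tree: B1–B2, B2–B3, B3–B4
Every bag has size at most 3, so the width is 3 − 1 = 2 and tw(G) ≤ 2. The edges f–c–b–d–a–e–f form a cycle, so G is not a tree and its treewidth is at least 2. Hence tw(G) = 2 exactly.

2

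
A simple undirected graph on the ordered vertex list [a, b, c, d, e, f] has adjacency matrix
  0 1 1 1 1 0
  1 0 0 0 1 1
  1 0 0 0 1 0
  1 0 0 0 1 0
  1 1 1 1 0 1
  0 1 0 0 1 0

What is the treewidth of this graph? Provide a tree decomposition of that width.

Treewidth 2.
One such decomposition:
Bags: B1 = {a, d, e}  B2 = {a, c, e}  B3 = {a, b, e}  B4 = {b, e, f}
Tree: B1–B2, B2–B3, B3–B4

Every bag has size at most 3, so the width is 3 − 1 = 2 and tw(G) ≤ 2. Conversely, {a, d, e} is a clique of size 3, and the vertices of any clique must share a bag in every tree decomposition; so some bag has ≥ 3 vertices and tw(G) ≥ 2. The upper and lower bounds meet at 2, so that is the treewidth.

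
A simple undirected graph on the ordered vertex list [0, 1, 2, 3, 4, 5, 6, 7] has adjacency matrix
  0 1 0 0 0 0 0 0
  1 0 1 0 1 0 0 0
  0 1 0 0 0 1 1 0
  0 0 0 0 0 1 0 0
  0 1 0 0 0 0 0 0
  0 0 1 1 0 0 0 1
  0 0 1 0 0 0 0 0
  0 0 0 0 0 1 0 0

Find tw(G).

A width-1 tree decomposition is:
Bags: B1 = {2, 5}  B2 = {1, 2}  B3 = {0, 1}  B4 = {2, 6}  B5 = {3, 5}  B6 = {5, 7}  B7 = {1, 4}
Tree: B1–B2, B2–B3, B1–B4, B1–B5, B5–B6, B2–B7
Every bag has size at most 2, so the width is 2 − 1 = 1 and tw(G) ≤ 1. Since G has at least one edge (e.g. 5–2), it is not an edgeless graph, so tw(G) ≥ 1. The upper and lower bounds meet at 1, so that is the treewidth.

1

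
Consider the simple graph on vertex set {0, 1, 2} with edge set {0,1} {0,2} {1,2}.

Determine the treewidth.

2

A width-2 tree decomposition is:
Bags: B1 = {0, 1, 2}
Tree: (single bag)
A single bag containing all 3 vertices is trivially a valid decomposition of width 2. For the lower bound, the 3 vertices {0, 1, 2} are pairwise adjacent, and any tree decomposition puts a clique entirely inside one bag — forcing width ≥ 2. Therefore the treewidth is 2.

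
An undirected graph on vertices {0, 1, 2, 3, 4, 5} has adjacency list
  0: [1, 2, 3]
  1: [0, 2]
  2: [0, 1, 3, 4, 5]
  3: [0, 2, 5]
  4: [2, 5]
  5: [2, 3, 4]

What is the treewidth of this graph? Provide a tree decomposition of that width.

Each bag holds 3 vertices, so the decomposition has width 2, which upper-bounds the treewidth. Conversely, {0, 1, 2} is a clique of size 3, and the vertices of any clique must share a bag in every tree decomposition; so some bag has ≥ 3 vertices and tw(G) ≥ 2. The upper and lower bounds meet at 2, so that is the treewidth.

Treewidth 2.
One optimal decomposition is:
Bags: B1 = {0, 1, 2}  B2 = {0, 2, 3}  B3 = {2, 3, 5}  B4 = {2, 4, 5}
Tree: B1–B2, B2–B3, B3–B4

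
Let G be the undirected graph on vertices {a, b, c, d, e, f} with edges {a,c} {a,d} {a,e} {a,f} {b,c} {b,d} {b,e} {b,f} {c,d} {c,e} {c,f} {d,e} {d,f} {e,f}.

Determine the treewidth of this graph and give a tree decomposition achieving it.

Treewidth 4.
One optimal decomposition is:
Bags: B1 = {a, c, d, e, f}  B2 = {b, c, d, e, f}
Tree: B1–B2

Every bag has size at most 5, so the width is 5 − 1 = 4 and tw(G) ≤ 4. Conversely, {a, c, d, e, f} is a clique of size 5, and the vertices of any clique must share a bag in every tree decomposition; so some bag has ≥ 5 vertices and tw(G) ≥ 4. Combining the bounds, tw(G) = 4.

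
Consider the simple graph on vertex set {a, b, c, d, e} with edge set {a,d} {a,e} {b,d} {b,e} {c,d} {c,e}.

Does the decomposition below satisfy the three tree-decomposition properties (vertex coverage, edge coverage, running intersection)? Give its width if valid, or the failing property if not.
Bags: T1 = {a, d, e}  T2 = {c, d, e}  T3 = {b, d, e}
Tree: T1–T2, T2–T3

Every vertex of G appears in some bag (union = {a, b, c, d, e}); every edge is covered by a bag; and for each vertex v the set of bags containing v is connected in the bag tree. The decomposition is therefore valid. The largest bag has 3 vertices, so the width is 2.

Yes; width 2.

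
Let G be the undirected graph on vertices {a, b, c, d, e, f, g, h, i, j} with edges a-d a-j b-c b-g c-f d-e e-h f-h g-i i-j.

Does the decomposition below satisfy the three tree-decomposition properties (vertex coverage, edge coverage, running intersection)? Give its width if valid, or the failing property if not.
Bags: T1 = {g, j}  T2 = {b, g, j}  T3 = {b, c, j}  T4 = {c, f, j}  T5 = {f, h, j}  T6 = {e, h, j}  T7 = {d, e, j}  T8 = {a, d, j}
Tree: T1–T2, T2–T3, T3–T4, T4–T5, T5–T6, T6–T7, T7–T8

No — vertex i appears in no bag.

A tree decomposition must satisfy three properties: every vertex lies in some bag; for every edge, both endpoints lie together in some bag; and for every vertex, the bags containing it form a connected subtree. Here vertex i appears in no bag, so the decomposition is invalid.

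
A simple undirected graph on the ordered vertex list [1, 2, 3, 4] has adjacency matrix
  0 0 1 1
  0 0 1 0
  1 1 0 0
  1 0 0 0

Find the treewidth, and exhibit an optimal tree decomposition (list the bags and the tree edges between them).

Treewidth 1.
Bags: B1 = {1, 4}  B2 = {1, 3}  B3 = {2, 3}
Tree: B1–B2, B2–B3

The largest bag has 2 vertices, giving width 1; this decomposition certifies tw(G) ≤ 1. G has an edge, so its treewidth is at least 1. Combining the bounds, tw(G) = 1.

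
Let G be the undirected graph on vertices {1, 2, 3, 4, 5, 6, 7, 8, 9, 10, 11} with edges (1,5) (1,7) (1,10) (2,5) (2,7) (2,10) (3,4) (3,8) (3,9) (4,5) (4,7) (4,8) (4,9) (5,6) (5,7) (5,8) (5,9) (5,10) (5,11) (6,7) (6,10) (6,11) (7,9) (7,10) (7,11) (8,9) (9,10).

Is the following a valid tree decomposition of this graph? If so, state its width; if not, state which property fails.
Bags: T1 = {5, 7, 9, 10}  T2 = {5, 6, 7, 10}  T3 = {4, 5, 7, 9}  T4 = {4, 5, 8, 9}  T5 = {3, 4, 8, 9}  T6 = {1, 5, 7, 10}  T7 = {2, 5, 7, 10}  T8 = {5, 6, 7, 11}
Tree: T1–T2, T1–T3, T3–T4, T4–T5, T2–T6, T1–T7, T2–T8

Checking the three conditions: (i) the bags cover all of {1, 2, 3, 4, 5, 6, 7, 8, 9, 10, 11}; (ii) for each edge, some bag contains both endpoints; (iii) the bags containing any fixed vertex form a subtree. All hold, so the decomposition is valid with width 4 − 1 = 3.

Yes; width 3.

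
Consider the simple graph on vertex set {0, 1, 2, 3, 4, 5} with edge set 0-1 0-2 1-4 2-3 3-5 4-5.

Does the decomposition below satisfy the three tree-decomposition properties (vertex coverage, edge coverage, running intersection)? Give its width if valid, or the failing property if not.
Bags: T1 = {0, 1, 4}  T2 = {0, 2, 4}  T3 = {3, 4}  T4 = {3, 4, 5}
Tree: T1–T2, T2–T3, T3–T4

No — edge (2,3) lies in no bag.

A tree decomposition must satisfy three properties: every vertex lies in some bag; for every edge, both endpoints lie together in some bag; and for every vertex, the bags containing it form a connected subtree. Here edge (2,3) lies in no bag, so the decomposition is invalid.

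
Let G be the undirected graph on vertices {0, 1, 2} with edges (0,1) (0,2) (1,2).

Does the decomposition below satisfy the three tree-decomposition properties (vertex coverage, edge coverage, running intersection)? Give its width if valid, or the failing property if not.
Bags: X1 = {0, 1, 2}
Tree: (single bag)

Yes; width 2.

Every vertex of G appears in some bag (union = {0, 1, 2}); every edge is covered by a bag; and for each vertex v the set of bags containing v is connected in the bag tree. The decomposition is therefore valid. The largest bag has 3 vertices, so the width is 2.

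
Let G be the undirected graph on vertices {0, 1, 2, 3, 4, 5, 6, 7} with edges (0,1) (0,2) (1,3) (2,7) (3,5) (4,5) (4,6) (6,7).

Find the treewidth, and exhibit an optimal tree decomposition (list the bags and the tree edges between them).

Treewidth 2.
One such decomposition:
Bags: B1 = {0, 1, 2}  B2 = {1, 2, 3}  B3 = {2, 3, 5}  B4 = {2, 4, 5}  B5 = {2, 4, 6}  B6 = {2, 6, 7}
Tree: B1–B2, B2–B3, B3–B4, B4–B5, B5–B6

Every bag has size at most 3, so the width is 3 − 1 = 2 and tw(G) ≤ 2. The edges 2–0–1–3–5–4–6–7–2 form a cycle, so G is not a tree and its treewidth is at least 2. Therefore the treewidth is 2.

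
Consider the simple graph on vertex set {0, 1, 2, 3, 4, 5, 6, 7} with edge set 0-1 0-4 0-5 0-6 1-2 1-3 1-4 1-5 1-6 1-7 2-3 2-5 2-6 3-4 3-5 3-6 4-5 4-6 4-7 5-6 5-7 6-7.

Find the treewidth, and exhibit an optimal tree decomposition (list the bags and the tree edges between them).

Treewidth 4.
Bags: B1 = {0, 1, 4, 5, 6}  B2 = {1, 3, 4, 5, 6}  B3 = {1, 2, 3, 5, 6}  B4 = {1, 4, 5, 6, 7}
Tree: B1–B2, B2–B3, B2–B4

The largest bag has 5 vertices, giving width 4; this decomposition certifies tw(G) ≤ 4. Conversely, {1, 2, 3, 5, 6} is a clique of size 5, and the vertices of any clique must share a bag in every tree decomposition; so some bag has ≥ 5 vertices and tw(G) ≥ 4. Therefore the treewidth is 4.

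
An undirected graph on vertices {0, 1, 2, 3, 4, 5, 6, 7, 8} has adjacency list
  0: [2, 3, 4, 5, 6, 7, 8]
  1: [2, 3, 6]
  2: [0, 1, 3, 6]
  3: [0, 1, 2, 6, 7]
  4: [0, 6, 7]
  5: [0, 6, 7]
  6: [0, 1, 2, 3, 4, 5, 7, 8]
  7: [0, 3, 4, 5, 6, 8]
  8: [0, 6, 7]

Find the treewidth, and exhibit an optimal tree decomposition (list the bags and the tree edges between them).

Each bag holds 4 vertices, so the decomposition has width 3, which upper-bounds the treewidth. On the other hand G contains the 4-clique {0, 2, 3, 6}. A clique must lie in a single bag of any decomposition, so no decomposition can have width below 3. The upper and lower bounds meet at 3, so that is the treewidth.

Treewidth 3.
Bags: B1 = {0, 4, 6, 7}  B2 = {0, 6, 7, 8}  B3 = {0, 3, 6, 7}  B4 = {0, 2, 3, 6}  B5 = {1, 2, 3, 6}  B6 = {0, 5, 6, 7}
Tree: B1–B2, B1–B3, B3–B4, B4–B5, B1–B6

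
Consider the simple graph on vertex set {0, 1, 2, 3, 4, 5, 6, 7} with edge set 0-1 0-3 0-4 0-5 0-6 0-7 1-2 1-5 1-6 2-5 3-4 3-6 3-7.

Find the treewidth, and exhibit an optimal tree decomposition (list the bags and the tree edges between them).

The largest bag has 3 vertices, giving width 2; this decomposition certifies tw(G) ≤ 2. Conversely, {0, 1, 5} is a clique of size 3, and the vertices of any clique must share a bag in every tree decomposition; so some bag has ≥ 3 vertices and tw(G) ≥ 2. Therefore the treewidth is 2.

Treewidth 2.
Bags: B1 = {0, 3, 6}  B2 = {0, 1, 6}  B3 = {0, 1, 5}  B4 = {0, 3, 4}  B5 = {0, 3, 7}  B6 = {1, 2, 5}
Tree: B1–B2, B2–B3, B1–B4, B1–B5, B3–B6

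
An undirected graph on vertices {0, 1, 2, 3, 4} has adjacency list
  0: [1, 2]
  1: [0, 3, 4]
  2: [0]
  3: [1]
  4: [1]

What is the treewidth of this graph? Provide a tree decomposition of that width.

Every bag has size at most 2, so the width is 2 − 1 = 1 and tw(G) ≤ 1. Any graph with an edge has treewidth ≥ 1, and G has the edge 1–3. Combining the bounds, tw(G) = 1.

Treewidth 1.
One such decomposition:
Bags: B1 = {1, 3}  B2 = {0, 1}  B3 = {0, 2}  B4 = {1, 4}
Tree: B1–B2, B2–B3, B1–B4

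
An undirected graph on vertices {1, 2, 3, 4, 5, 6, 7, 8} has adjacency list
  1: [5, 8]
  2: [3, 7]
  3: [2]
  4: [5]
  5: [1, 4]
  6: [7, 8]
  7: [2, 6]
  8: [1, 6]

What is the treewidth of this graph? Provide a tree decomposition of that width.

Treewidth 1.
One such decomposition:
Bags: B1 = {2, 3}  B2 = {2, 7}  B3 = {6, 7}  B4 = {6, 8}  B5 = {1, 8}  B6 = {1, 5}  B7 = {4, 5}
Tree: B1–B2, B2–B3, B3–B4, B4–B5, B5–B6, B6–B7

Every bag has size at most 2, so the width is 2 − 1 = 1 and tw(G) ≤ 1. Since G has at least one edge (e.g. 3–2), it is not an edgeless graph, so tw(G) ≥ 1. Therefore the treewidth is 1.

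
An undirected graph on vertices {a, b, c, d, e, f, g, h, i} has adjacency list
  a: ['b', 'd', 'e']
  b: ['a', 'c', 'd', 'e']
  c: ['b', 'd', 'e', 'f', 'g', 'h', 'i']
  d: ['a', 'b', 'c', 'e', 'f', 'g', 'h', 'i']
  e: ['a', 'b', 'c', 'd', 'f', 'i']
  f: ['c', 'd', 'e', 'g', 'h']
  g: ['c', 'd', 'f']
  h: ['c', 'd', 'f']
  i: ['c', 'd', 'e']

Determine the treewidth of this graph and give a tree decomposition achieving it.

The largest bag has 4 vertices, giving width 3; this decomposition certifies tw(G) ≤ 3. On the other hand G contains the 4-clique {c, d, f, g}. A clique must lie in a single bag of any decomposition, so no decomposition can have width below 3. Hence tw(G) = 3 exactly.

Treewidth 3.
One such decomposition:
Bags: B1 = {c, d, e, f}  B2 = {c, d, f, h}  B3 = {b, c, d, e}  B4 = {a, b, d, e}  B5 = {c, d, e, i}  B6 = {c, d, f, g}
Tree: B1–B2, B1–B3, B3–B4, B1–B5, B2–B6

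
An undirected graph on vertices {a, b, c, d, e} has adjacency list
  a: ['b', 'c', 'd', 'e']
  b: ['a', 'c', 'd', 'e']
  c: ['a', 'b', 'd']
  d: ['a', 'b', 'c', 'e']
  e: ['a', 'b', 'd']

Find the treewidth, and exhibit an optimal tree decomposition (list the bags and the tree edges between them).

Treewidth 3.
One such decomposition:
Bags: B1 = {a, b, c, d}  B2 = {a, b, d, e}
Tree: B1–B2

Every bag has size at most 4, so the width is 4 − 1 = 3 and tw(G) ≤ 3. For the lower bound, the 4 vertices {a, b, d, e} are pairwise adjacent, and any tree decomposition puts a clique entirely inside one bag — forcing width ≥ 3. The upper and lower bounds meet at 3, so that is the treewidth.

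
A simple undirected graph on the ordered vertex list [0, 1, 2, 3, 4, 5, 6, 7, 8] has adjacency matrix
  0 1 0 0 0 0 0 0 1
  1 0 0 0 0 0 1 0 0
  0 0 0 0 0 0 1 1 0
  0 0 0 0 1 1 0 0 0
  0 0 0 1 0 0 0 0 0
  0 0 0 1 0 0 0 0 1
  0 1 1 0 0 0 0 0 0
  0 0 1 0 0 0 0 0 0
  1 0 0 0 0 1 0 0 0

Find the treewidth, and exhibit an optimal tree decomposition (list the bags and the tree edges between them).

Treewidth 1.
One such decomposition:
Bags: B1 = {2, 7}  B2 = {2, 6}  B3 = {1, 6}  B4 = {0, 1}  B5 = {0, 8}  B6 = {5, 8}  B7 = {3, 5}  B8 = {3, 4}
Tree: B1–B2, B2–B3, B3–B4, B4–B5, B5–B6, B6–B7, B7–B8

Each bag holds 2 vertices, so the decomposition has width 1, which upper-bounds the treewidth. Since G has at least one edge (e.g. 7–2), it is not an edgeless graph, so tw(G) ≥ 1. Therefore the treewidth is 1.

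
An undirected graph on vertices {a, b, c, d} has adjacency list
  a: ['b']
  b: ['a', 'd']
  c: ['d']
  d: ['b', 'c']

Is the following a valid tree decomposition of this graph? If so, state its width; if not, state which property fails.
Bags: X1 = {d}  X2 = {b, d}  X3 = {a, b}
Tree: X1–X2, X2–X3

A tree decomposition must satisfy three properties: every vertex lies in some bag; for every edge, both endpoints lie together in some bag; and for every vertex, the bags containing it form a connected subtree. Here vertex c appears in no bag, so the decomposition is invalid.

No — vertex c appears in no bag.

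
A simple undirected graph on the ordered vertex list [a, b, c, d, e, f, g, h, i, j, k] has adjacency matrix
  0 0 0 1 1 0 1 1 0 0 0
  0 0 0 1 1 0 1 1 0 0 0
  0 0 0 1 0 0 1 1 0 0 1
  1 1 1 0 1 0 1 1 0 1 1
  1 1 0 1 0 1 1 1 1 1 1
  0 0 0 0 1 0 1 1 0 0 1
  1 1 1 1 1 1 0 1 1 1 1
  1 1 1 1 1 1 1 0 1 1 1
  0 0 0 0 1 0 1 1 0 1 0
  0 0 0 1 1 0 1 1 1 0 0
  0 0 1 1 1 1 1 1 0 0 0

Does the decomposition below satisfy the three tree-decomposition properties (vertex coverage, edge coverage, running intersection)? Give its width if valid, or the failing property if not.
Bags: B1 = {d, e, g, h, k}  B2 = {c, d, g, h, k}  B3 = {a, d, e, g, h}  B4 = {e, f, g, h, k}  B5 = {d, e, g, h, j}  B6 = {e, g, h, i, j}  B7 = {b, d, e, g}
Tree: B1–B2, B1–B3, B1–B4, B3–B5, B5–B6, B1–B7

No — edge (h,b) lies in no bag.

A tree decomposition must satisfy three properties: every vertex lies in some bag; for every edge, both endpoints lie together in some bag; and for every vertex, the bags containing it form a connected subtree. Here edge (h,b) lies in no bag, so the decomposition is invalid.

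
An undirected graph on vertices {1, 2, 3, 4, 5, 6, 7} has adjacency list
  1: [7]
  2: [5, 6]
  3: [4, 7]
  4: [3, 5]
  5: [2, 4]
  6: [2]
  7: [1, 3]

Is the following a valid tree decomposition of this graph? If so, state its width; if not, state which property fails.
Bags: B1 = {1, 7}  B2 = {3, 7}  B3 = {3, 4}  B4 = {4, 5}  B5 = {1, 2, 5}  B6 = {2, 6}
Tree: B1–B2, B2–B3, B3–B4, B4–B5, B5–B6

A tree decomposition must satisfy three properties: every vertex lies in some bag; for every edge, both endpoints lie together in some bag; and for every vertex, the bags containing it form a connected subtree. Here bags containing vertex 1 are not connected in the tree, so the decomposition is invalid.

No — bags containing vertex 1 are not connected in the tree.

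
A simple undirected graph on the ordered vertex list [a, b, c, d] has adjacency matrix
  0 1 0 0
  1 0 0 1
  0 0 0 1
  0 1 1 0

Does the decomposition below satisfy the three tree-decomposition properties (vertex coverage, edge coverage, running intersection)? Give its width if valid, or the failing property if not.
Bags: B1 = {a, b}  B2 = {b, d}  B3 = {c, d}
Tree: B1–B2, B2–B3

Yes; width 1.

Checking the three conditions: (i) the bags cover all of {a, b, c, d}; (ii) for each edge, some bag contains both endpoints; (iii) the bags containing any fixed vertex form a subtree. All hold, so the decomposition is valid with width 2 − 1 = 1.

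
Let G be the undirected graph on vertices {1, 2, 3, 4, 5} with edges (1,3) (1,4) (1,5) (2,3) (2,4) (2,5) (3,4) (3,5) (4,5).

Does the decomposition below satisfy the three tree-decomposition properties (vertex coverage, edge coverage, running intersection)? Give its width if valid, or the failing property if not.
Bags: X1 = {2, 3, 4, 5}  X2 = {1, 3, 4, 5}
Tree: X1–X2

Vertex coverage: the bags together contain {1, 2, 3, 4, 5}, the full vertex set. Edge coverage: each edge of G has both endpoints in at least one bag. Running intersection: for every vertex, the bags containing it form a connected subtree. All three properties hold, so this is a valid tree decomposition of width max|bag| − 1 = 3, and hence tw(G) ≤ 3.

Yes; width 3.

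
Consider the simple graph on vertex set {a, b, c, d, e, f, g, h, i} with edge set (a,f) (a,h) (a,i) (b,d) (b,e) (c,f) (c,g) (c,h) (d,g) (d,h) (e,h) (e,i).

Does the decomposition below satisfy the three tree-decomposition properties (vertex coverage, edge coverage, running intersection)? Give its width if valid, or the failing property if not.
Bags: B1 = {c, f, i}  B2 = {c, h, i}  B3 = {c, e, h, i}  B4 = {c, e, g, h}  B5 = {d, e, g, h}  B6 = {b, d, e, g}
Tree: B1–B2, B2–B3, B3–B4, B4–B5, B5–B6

A tree decomposition must satisfy three properties: every vertex lies in some bag; for every edge, both endpoints lie together in some bag; and for every vertex, the bags containing it form a connected subtree. Here vertex a appears in no bag, so the decomposition is invalid.

No — vertex a appears in no bag.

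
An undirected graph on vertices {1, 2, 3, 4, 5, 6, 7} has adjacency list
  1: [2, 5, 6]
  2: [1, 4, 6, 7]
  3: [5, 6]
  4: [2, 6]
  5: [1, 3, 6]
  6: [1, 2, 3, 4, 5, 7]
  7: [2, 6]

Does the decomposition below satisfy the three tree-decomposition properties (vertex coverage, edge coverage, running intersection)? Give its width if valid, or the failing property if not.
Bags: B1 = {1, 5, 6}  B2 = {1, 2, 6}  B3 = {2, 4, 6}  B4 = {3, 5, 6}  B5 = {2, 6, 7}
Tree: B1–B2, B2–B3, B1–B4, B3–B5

Every vertex of G appears in some bag (union = {1, 2, 3, 4, 5, 6, 7}); every edge is covered by a bag; and for each vertex v the set of bags containing v is connected in the bag tree. The decomposition is therefore valid. The largest bag has 3 vertices, so the width is 2.

Yes; width 2.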